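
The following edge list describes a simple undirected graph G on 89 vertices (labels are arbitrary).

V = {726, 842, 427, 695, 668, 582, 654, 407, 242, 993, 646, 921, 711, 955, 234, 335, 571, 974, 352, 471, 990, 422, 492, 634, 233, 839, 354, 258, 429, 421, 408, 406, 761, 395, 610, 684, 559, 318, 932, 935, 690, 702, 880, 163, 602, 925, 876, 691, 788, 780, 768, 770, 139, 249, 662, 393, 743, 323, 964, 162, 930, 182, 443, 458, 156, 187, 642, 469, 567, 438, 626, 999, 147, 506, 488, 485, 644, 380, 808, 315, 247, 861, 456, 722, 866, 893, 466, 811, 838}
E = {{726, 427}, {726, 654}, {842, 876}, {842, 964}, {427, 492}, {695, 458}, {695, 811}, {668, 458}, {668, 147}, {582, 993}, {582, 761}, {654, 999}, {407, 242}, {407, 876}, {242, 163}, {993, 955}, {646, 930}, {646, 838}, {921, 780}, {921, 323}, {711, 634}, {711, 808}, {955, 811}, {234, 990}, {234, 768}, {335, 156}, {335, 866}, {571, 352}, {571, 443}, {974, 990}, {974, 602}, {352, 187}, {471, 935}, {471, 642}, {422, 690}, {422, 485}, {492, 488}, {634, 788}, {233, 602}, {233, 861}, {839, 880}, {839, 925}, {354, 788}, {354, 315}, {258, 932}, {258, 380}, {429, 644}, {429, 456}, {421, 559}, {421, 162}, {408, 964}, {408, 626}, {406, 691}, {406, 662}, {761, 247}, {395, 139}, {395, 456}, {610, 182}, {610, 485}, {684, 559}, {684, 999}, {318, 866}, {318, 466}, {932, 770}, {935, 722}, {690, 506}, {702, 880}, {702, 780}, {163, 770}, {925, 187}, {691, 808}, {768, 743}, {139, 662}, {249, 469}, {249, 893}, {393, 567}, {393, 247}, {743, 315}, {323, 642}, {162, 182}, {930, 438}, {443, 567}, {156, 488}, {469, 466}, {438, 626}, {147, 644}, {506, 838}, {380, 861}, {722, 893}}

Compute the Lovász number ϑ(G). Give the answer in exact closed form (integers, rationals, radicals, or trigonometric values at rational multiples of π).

deg(234) = 2; N(234) = {990, 768}.
N(610) = {182, 485}, |N(610)| = 2.
deg(471) = 2; N(471) = {935, 642}.
N(571) = {352, 443}, |N(571)| = 2.
2-regular, N=89; connected 2-regular on 89 ⇒ C_{89}.
spec(A) ≈ [2.0, 1.995, 1.9801, 1.9553, 1.9208, 1.8767, 1.8232, 1.7607, 1.6894, 1.6097, 1.522, 1.4266, 1.3242, 1.2152, 1.1001, 0.9796, 0.8541, 0.7244, 0.5911, 0.4549, 0.3164, 0.1763, 0.0353, -0.1058, -0.2465, -0.3859, -0.5233, -0.6582, -0.7898, -0.9174, -1.0405, -1.1584, -1.2705, -1.3763, -1.4752, -1.5668, -1.6506, -1.7261, -1.7931, -1.8511, -1.8999, -1.9393, -1.9689, -1.9888, -1.9988] (distinct, 4 d.p.).
With N=89: ϑ(G) = 89·(-(-1)*2*cos(pi/89))/(2−(-2*cos(pi/89))) = 89*cos(pi/89)/(cos(pi/89) + 1).
ϑ(G) ≈ 44.4861353.
Sandwich: α(G)=44 ≤ ϑ(G)=89*cos(pi/89)/(cos(pi/89) + 1) ≤ χ(Ḡ)=45 (both strict).

89*cos(pi/89)/(cos(pi/89) + 1)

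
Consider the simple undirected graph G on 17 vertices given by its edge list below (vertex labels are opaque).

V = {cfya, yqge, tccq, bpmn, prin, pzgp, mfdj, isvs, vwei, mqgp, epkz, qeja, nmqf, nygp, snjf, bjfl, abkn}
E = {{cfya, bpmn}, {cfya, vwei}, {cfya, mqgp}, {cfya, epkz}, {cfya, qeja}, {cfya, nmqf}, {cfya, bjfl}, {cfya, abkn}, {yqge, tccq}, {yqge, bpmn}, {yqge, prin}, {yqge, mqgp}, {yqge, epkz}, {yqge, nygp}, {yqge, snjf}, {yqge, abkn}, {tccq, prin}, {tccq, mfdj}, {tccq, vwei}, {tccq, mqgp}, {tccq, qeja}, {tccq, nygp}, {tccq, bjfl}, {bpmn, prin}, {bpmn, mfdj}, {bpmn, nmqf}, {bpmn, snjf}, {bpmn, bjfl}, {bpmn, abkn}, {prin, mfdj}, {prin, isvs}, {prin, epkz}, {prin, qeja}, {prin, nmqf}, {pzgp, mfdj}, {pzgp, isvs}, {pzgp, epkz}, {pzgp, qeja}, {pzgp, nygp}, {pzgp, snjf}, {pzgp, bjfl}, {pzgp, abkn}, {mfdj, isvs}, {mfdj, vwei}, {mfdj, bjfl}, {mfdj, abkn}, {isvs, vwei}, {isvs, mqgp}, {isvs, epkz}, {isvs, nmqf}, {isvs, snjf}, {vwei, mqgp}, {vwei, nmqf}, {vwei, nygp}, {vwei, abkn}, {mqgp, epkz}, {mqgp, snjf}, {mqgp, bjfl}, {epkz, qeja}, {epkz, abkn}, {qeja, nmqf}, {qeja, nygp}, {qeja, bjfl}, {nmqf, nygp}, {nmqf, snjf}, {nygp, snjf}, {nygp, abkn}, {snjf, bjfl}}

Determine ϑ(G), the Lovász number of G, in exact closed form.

N(tccq) = {yqge, prin, mfdj, vwei, mqgp, qeja, nygp, bjfl}, |N(tccq)| = 8.
N(nmqf) = {cfya, bpmn, prin, isvs, vwei, qeja, nygp, snjf}, |N(nmqf)| = 8.
Vertex nygp has 8 neighbors: yqge, tccq, pzgp, vwei, qeja, nmqf, snjf, abkn.
deg(prin) = 8; N(prin) = {yqge, tccq, bpmn, mfdj, isvs, epkz, qeja, nmqf}.
8-regular, N=17; strongly regular (17,8,3,4).
Distinct eigenvalues (to 5 d.p.): [8.0, 1.56155, -2.56155].
−17·(-sqrt(17)/2 - 1/2) / ((8)−(-sqrt(17)/2 - 1/2)) = sqrt(17) = ϑ(G).
ϑ(G) ≈ 4.1231.

sqrt(17)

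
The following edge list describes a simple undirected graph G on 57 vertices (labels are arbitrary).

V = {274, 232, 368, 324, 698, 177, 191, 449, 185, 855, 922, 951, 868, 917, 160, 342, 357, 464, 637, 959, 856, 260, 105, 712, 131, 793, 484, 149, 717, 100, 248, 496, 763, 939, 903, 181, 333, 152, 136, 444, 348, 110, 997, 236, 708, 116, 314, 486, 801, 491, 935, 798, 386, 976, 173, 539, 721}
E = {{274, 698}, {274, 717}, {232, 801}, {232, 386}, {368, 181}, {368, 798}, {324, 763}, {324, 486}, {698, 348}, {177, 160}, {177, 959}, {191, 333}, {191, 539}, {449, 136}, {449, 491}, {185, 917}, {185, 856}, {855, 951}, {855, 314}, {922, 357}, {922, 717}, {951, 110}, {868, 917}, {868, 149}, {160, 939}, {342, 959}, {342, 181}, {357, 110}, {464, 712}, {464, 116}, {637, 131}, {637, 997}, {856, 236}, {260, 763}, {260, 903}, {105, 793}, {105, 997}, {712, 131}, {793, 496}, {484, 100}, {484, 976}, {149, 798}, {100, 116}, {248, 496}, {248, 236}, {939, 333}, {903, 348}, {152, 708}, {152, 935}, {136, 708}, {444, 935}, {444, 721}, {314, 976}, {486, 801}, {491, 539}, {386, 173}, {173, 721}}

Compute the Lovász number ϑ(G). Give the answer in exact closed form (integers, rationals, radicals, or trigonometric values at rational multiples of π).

57*cos(pi/57)/(cos(pi/57) + 1)

deg(917) = 2; N(917) = {185, 868}.
deg(976) = 2; N(976) = {484, 314}.
deg(868) = 2; N(868) = {917, 149}.
deg(496) = 2; N(496) = {793, 248}.
G on 57 vertices is 2-regular; this is C_{57}, the 57-cycle.
spec(A) ≈ [2.0, 1.9879, 1.9516, 1.8916, 1.8087, 1.7038, 1.5783, 1.4336, 1.2714, 1.0939, 0.9031, 0.7013, 0.491, 0.2747, 0.0551, -0.1652, -0.3834, -0.597, -0.8034, -1.0, -1.1845, -1.3546, -1.5082, -1.6436, -1.7589, -1.853, -1.9245, -1.9727, -1.997] (distinct, 4 d.p.).
ϑ = −N·λ_min/(λ_max−λ_min) = −57·(-2*cos(pi/57))/(2−(-2*cos(pi/57))) = 57*cos(pi/57)/(cos(pi/57) + 1).
= 28.478345… (decimal).
Check 28 ≤ 57*cos(pi/57)/(cos(pi/57) + 1) ≤ 29: both strict.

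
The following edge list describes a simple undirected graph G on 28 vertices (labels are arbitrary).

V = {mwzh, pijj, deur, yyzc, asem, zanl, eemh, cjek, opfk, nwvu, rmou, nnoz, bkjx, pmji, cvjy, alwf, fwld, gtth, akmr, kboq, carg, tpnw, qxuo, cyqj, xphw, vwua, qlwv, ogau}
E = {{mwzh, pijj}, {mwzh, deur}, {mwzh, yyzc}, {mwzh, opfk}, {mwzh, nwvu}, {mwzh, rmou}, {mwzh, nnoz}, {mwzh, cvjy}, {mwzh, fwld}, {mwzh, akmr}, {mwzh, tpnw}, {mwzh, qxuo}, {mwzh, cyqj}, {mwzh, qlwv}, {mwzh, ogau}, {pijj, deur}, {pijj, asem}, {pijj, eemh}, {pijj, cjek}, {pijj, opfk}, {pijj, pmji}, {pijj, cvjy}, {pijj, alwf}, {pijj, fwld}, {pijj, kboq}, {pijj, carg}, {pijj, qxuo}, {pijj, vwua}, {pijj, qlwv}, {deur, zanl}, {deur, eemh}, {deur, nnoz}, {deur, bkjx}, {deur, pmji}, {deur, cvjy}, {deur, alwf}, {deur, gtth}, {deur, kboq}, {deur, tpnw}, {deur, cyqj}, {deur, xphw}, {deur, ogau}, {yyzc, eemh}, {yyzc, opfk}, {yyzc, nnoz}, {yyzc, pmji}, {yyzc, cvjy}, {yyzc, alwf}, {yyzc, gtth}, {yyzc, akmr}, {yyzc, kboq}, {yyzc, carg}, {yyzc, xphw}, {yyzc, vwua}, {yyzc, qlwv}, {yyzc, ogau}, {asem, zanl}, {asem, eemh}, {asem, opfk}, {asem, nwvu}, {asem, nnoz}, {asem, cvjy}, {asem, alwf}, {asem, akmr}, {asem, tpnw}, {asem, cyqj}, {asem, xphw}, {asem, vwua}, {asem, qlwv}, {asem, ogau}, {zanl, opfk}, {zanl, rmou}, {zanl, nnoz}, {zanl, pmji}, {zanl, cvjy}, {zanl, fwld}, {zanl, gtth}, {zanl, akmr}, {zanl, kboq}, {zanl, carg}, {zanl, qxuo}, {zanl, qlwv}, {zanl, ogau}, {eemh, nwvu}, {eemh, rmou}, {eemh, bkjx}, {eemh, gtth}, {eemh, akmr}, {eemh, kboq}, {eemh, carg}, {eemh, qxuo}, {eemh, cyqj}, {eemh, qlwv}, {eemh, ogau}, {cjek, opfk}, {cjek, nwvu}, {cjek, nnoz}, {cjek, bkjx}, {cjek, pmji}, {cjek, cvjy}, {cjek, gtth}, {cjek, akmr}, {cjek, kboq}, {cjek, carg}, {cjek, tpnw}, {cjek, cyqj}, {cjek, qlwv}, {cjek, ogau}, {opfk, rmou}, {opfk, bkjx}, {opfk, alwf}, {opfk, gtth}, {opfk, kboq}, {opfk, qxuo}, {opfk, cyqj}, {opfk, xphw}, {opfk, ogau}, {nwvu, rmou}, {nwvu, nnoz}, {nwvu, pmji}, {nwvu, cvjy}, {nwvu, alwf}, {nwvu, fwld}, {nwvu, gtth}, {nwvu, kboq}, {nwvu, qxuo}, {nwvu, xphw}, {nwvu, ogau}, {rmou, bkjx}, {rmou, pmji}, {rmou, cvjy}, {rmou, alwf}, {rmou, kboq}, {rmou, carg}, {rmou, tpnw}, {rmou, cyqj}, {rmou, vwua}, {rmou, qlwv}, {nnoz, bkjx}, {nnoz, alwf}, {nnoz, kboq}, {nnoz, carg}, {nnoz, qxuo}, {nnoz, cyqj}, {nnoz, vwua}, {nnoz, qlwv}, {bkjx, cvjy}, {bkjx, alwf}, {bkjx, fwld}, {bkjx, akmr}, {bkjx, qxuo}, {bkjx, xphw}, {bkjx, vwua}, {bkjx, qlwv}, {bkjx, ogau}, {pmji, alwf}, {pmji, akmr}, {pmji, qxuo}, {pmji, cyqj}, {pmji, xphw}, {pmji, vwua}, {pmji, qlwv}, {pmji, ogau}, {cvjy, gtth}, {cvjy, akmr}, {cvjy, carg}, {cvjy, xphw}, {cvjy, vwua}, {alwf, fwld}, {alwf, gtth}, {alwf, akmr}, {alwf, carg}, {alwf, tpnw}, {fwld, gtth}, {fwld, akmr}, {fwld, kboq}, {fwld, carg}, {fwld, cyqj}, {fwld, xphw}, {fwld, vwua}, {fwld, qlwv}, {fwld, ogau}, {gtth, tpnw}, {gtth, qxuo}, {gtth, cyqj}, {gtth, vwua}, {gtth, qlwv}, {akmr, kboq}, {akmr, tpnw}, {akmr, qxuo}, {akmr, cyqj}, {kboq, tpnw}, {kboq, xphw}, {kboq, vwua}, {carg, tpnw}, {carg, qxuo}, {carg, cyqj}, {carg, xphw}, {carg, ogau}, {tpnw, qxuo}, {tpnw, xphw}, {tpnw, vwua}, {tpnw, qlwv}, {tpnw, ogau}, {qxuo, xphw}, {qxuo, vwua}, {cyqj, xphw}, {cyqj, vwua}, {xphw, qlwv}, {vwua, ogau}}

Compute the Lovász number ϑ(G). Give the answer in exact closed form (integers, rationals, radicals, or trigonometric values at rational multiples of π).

7

Vertex pijj has 15 neighbors: mwzh, deur, asem, eemh, cjek, opfk, pmji, cvjy, alwf, fwld, kboq, carg, qxuo, vwua, qlwv.
Vertex rmou has 15 neighbors: mwzh, zanl, eemh, opfk, nwvu, bkjx, pmji, cvjy, alwf, kboq, carg, tpnw, cyqj, vwua, qlwv.
Vertex fwld has 15 neighbors: mwzh, pijj, zanl, nwvu, bkjx, alwf, gtth, akmr, kboq, carg, cyqj, xphw, vwua, qlwv, ogau.
Vertex deur has 15 neighbors: mwzh, pijj, zanl, eemh, nnoz, bkjx, pmji, cvjy, alwf, gtth, kboq, tpnw, cyqj, xphw, ogau.
Regular of degree 15 on 28 vertices: Kneser K(8,2) on C(8,2)=28 vertices.
Distinct eigenvalues (to 4 d.p.): [15.0, 1.0, -5.0].
Lovász (edge-transitive): ϑ = −28·(-5)/((15)−(-5)) = 7.
ϑ(G) ≈ 7.0000000.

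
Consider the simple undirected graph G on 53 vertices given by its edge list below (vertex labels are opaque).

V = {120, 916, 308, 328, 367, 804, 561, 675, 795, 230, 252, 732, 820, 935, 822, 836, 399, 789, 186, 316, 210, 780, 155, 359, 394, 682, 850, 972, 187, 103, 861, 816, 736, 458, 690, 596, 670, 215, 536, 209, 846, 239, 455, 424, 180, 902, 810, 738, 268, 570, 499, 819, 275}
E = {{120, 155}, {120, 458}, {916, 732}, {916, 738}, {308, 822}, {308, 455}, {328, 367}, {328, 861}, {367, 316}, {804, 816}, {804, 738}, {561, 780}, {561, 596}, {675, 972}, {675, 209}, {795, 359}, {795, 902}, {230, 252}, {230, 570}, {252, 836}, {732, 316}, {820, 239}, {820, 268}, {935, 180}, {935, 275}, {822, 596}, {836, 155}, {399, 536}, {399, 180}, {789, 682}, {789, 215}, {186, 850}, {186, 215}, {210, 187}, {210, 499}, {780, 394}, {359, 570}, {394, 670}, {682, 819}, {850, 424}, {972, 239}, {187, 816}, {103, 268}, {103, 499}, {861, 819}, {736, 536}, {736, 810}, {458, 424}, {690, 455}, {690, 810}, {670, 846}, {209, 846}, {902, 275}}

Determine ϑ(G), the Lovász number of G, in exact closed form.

N(155) = {120, 836}, |N(155)| = 2.
deg(675) = 2; N(675) = {972, 209}.
Vertex 499 has 2 neighbors: 210, 103.
deg(570) = 2; N(570) = {230, 359}.
Every vertex has degree 2 (N=53); a single 53-cycle (edge-transitive).
Distinct eigenvalues (to 3 d.p.): [2.0, 1.986, 1.944, 1.875, 1.779, 1.659, 1.515, 1.35, 1.166, 0.966, 0.752, 0.527, 0.295, 0.059, -0.178, -0.412, -0.641, -0.86, -1.068, -1.26, -1.435, -1.59, -1.722, -1.83, -1.913, -1.968, -1.996].
Lovász (edge-transitive): ϑ = −53·(-2*cos(pi/53))/((2)−(-2*cos(pi/53))) = 53*cos(pi/53)/(cos(pi/53) + 1).
ϑ(G) ≈ 26.476708993.
Sandwich: α(G)=26 ≤ ϑ(G)=53*cos(pi/53)/(cos(pi/53) + 1) ≤ χ(Ḡ)=27 (both strict).

53*cos(pi/53)/(cos(pi/53) + 1)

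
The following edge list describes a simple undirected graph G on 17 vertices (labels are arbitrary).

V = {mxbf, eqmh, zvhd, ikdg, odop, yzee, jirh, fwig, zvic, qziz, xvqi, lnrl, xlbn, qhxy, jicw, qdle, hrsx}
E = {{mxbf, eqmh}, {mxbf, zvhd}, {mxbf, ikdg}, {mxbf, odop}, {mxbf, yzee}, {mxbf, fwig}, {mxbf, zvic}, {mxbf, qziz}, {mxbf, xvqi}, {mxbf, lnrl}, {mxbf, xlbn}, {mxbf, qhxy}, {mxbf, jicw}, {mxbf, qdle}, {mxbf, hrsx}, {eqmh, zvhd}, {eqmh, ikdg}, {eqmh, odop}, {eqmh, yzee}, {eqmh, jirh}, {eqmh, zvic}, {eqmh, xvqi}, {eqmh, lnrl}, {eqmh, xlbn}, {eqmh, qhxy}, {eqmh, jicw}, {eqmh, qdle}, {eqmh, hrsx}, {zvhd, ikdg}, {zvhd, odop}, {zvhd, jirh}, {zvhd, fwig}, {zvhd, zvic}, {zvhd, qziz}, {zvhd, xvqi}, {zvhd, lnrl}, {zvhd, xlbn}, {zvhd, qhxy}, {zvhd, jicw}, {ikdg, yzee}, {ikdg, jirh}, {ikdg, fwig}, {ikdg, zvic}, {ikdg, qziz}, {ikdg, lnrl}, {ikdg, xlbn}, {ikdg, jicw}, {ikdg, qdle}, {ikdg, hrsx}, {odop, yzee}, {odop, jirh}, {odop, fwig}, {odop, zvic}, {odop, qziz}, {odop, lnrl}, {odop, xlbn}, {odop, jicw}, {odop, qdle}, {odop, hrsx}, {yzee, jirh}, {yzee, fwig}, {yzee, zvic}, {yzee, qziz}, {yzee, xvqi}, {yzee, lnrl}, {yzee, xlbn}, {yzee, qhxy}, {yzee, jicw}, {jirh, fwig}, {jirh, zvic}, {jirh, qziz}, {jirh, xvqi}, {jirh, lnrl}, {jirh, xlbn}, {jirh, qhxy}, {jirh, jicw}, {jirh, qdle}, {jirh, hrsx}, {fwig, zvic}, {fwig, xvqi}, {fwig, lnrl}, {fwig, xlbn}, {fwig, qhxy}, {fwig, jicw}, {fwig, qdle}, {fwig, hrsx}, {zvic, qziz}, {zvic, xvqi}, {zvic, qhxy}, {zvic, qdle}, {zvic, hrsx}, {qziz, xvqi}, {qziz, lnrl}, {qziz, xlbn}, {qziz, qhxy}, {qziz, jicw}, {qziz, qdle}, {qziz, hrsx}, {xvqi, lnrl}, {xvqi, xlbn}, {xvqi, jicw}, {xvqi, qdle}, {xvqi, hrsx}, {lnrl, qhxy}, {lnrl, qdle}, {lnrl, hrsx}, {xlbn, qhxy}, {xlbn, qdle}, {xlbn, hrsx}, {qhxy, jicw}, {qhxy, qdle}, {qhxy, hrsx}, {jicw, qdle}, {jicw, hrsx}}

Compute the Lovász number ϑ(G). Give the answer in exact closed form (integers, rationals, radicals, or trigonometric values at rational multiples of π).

4

deg(zvic) = 13; N(zvic) = {mxbf, eqmh, zvhd, ikdg, odop, yzee, jirh, fwig, qziz, xvqi, qhxy, qdle, hrsx}.
Vertex zvhd has 13 neighbors: mxbf, eqmh, ikdg, odop, jirh, fwig, zvic, qziz, xvqi, lnrl, xlbn, qhxy, jicw.
Vertex fwig has 14 neighbors: mxbf, zvhd, ikdg, odop, yzee, jirh, zvic, xvqi, lnrl, xlbn, qhxy, jicw, qdle, hrsx.
Vertex qhxy has 13 neighbors: mxbf, eqmh, zvhd, yzee, jirh, fwig, zvic, qziz, lnrl, xlbn, jicw, qdle, hrsx.
5 parts of sizes [4, 4, 4, 3, 2]; α(G) = 4 = ϑ (perfect).
= 4.0000… (decimal).
4 ≤ 4 ≤ 4: collapsed.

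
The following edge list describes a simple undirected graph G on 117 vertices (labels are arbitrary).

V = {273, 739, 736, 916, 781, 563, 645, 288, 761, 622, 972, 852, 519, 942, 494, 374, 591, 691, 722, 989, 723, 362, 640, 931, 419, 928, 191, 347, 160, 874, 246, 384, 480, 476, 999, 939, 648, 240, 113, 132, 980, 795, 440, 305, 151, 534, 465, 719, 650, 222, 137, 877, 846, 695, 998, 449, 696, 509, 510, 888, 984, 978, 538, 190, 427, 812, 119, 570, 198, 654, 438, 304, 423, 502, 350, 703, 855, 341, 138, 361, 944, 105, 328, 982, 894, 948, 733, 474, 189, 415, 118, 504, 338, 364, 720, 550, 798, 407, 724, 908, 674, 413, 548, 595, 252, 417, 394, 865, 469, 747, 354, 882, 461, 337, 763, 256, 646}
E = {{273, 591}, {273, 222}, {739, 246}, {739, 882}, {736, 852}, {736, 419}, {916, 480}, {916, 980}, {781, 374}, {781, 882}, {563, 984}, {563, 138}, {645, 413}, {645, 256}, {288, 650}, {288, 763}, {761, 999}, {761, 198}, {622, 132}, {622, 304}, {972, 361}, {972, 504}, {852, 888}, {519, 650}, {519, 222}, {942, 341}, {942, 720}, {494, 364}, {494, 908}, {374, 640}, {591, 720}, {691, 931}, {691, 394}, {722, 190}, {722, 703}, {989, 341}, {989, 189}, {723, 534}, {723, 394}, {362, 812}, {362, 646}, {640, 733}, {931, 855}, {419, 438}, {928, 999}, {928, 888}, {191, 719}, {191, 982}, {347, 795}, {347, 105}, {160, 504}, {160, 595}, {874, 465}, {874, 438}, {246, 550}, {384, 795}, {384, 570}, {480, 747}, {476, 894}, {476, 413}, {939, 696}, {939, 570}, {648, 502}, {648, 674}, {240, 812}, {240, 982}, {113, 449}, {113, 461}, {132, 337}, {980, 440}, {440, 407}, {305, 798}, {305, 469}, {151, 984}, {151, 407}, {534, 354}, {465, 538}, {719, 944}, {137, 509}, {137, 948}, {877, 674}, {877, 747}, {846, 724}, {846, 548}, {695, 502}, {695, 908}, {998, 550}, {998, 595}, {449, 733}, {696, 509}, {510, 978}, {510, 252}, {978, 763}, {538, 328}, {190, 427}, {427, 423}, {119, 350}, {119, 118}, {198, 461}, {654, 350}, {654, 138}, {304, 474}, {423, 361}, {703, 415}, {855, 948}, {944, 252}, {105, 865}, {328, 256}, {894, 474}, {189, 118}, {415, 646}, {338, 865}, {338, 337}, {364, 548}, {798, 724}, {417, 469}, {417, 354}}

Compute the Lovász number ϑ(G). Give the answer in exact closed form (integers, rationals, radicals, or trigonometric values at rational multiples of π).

N(384) = {795, 570}, |N(384)| = 2.
Vertex 190 has 2 neighbors: 722, 427.
Vertex 570 has 2 neighbors: 384, 939.
Vertex 474 has 2 neighbors: 304, 894.
2-regular, N=117; the odd cycle C_{117}.
A has 59 distinct eigenvalues ≈ [2.0, 1.99712, 1.98848, 1.9741, 1.95403, 1.92833, 1.89707, 1.86034, 1.81825, 1.77091, 1.71847, 1.66107, 1.59889, 1.53209, 1.46087, 1.38545, 1.30603, 1.22284, 1.13613, 1.04614, 0.95314, 0.85739, 0.75916, 0.65875, 0.55643, 0.45252, 0.3473, 0.24107, 0.13416, 0.02685, -0.08053, -0.18768, -0.29429, -0.40005, -0.50466, -0.60781, -0.70921, -0.80856, -0.90559, -1.0, -1.09153, -1.17991, -1.26489, -1.34622, -1.42367, -1.49702, -1.56605, -1.63057, -1.69038, -1.74532, -1.79523, -1.83996, -1.87939, -1.91339, -1.94188, -1.96478, -1.982, -1.99351, -1.99928].
λ_max=2, λ_min=-2*cos(pi/117); ϑ = −117·λ_min/(λ_max−λ_min) = 117*cos(pi/117)/(cos(pi/117) + 1).
ϑ(G) ≈ 58.48945428.
Check 58 ≤ 117*cos(pi/117)/(cos(pi/117) + 1) ≤ 59: both strict.

117*cos(pi/117)/(cos(pi/117) + 1)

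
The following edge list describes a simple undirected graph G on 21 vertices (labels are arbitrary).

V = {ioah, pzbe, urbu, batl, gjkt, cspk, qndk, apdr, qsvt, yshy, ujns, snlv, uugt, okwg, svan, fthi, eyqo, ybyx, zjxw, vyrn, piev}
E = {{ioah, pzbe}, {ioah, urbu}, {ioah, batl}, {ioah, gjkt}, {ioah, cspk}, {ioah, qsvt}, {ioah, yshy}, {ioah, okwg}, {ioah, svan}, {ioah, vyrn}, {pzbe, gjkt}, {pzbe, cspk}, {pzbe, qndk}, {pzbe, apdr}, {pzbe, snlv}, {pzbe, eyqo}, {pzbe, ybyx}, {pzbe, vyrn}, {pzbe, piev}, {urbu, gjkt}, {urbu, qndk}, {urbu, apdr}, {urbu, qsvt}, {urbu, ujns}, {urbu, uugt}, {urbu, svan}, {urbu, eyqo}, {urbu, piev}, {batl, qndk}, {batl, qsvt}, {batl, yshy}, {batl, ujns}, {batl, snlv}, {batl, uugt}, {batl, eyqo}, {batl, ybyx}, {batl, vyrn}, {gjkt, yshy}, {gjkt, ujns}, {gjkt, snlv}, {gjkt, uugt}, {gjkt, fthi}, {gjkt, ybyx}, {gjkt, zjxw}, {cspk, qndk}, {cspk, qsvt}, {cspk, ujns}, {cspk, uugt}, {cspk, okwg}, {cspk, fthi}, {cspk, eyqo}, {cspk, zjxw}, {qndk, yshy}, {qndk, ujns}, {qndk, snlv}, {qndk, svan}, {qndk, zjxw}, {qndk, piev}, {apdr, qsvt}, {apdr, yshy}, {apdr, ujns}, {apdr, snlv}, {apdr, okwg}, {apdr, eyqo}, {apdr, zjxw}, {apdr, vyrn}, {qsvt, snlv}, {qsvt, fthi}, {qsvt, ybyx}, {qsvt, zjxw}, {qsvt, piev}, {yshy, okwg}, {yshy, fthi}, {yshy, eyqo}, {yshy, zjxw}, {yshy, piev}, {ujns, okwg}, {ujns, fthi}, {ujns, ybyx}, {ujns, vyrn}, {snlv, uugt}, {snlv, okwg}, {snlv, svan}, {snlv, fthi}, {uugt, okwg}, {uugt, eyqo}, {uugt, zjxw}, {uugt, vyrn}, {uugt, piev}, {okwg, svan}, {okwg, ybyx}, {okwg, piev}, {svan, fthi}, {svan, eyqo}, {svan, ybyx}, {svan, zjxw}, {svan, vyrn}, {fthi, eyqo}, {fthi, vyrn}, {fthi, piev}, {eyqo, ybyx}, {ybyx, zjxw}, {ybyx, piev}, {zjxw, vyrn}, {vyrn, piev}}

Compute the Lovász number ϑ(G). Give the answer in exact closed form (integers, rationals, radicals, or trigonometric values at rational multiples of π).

6

N(yshy) = {ioah, batl, gjkt, qndk, apdr, okwg, fthi, eyqo, zjxw, piev}, |N(yshy)| = 10.
deg(qndk) = 10; N(qndk) = {pzbe, urbu, batl, cspk, yshy, ujns, snlv, svan, zjxw, piev}.
N(pzbe) = {ioah, gjkt, cspk, qndk, apdr, snlv, eyqo, ybyx, vyrn, piev}, |N(pzbe)| = 10.
deg(piev) = 10; N(piev) = {pzbe, urbu, qndk, qsvt, yshy, uugt, okwg, fthi, ybyx, vyrn}.
21-vertex 10-regular graph: this is K(7,2), the Kneser graph.
A has 3 distinct eigenvalues ≈ [10.0, 1.0, -4.0].
ϑ = −N·λ_min/(λ_max−λ_min) = −21·(-4)/(10−(-4)) = 6.
Numerically 6.00000000.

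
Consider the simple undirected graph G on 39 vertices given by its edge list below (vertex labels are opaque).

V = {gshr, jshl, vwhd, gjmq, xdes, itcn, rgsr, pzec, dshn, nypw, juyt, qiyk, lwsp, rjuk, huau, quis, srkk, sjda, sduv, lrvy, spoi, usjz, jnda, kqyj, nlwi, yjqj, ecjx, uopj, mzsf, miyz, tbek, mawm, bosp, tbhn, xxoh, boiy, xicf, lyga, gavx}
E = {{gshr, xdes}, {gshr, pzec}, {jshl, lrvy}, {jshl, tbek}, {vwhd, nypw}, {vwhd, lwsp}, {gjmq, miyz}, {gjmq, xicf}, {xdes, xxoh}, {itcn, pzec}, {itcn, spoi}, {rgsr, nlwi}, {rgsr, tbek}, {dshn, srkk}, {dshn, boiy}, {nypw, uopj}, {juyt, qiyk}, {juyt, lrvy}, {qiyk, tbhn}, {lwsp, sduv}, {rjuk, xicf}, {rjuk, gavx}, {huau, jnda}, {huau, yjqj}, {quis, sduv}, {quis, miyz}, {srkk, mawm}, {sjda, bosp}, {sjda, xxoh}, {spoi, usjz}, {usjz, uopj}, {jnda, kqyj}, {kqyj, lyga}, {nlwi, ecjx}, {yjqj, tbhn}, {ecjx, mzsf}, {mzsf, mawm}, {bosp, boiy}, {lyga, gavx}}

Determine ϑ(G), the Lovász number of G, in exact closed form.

deg(yjqj) = 2; N(yjqj) = {huau, tbhn}.
deg(nypw) = 2; N(nypw) = {vwhd, uopj}.
deg(spoi) = 2; N(spoi) = {itcn, usjz}.
Vertex mzsf has 2 neighbors: ecjx, mawm.
deg(v) = 2 for all v (|V|=39); this is C_{39}, the 39-cycle.
The 20 distinct eigenvalues: [2.0, 1.9741, 1.8971, 1.7709, 1.5989, 1.3854, 1.1361, 0.8574, 0.5564, 0.2411, -0.0805, -0.4001, -0.7092, -1.0, -1.2649, -1.497, -1.6904, -1.84, -1.9419, -1.9935].
ϑ = −N·λ_min/(λ_max−λ_min) = −39·(-2*cos(pi/39))/(2−(-2*cos(pi/39))) = 39*cos(pi/39)/(cos(pi/39) + 1).
Numerically 19.46833241.
Sandwich: α(G)=19 ≤ ϑ(G)=39*cos(pi/39)/(cos(pi/39) + 1) ≤ χ(Ḡ)=20 (both strict).

39*cos(pi/39)/(cos(pi/39) + 1)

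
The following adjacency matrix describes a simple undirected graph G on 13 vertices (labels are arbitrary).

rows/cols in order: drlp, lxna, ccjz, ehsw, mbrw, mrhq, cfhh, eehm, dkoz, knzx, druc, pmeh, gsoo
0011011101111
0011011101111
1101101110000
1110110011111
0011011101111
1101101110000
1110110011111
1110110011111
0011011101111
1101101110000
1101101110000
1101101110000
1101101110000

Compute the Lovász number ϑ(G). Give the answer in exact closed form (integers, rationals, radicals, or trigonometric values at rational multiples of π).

Vertex ccjz has 7 neighbors: drlp, lxna, ehsw, mbrw, cfhh, eehm, dkoz.
N(cfhh) = {drlp, lxna, ccjz, mbrw, mrhq, dkoz, knzx, druc, pmeh, gsoo}, |N(cfhh)| = 10.
Vertex lxna has 9 neighbors: ccjz, ehsw, mrhq, cfhh, eehm, knzx, druc, pmeh, gsoo.
N(ehsw) = {drlp, lxna, ccjz, mbrw, mrhq, dkoz, knzx, druc, pmeh, gsoo}, |N(ehsw)| = 10.
3 parts of sizes [6, 4, 3]; α(G) = 6 = ϑ (perfect).
ϑ(G) ≈ 6.00000000.
Check 6 ≤ 6 ≤ 6: collapsed.

6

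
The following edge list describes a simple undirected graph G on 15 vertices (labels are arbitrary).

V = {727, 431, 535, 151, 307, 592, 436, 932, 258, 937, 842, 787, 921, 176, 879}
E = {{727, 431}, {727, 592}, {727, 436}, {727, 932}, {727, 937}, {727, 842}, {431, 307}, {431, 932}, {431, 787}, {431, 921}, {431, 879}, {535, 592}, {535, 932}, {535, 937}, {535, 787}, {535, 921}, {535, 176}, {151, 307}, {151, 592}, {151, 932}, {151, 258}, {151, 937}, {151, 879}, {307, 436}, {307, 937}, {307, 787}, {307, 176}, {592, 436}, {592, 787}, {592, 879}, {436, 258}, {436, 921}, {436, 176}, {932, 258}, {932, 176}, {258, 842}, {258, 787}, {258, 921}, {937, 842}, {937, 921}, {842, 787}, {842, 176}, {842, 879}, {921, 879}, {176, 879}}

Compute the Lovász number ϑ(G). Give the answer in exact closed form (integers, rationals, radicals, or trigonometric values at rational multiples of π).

deg(842) = 6; N(842) = {727, 258, 937, 787, 176, 879}.
deg(787) = 6; N(787) = {431, 535, 307, 592, 258, 842}.
deg(176) = 6; N(176) = {535, 307, 436, 932, 842, 879}.
deg(727) = 6; N(727) = {431, 592, 436, 932, 937, 842}.
15-vertex 6-regular graph: Kneser-type, 2-subsets of [6].
A has 3 distinct eigenvalues ≈ [6.0, 1.0, -3.0].
ϑ = −N·λ_min/(λ_max−λ_min) = −15·(-3)/(6−(-3)) = 5.
Numerically 5.00000000.

5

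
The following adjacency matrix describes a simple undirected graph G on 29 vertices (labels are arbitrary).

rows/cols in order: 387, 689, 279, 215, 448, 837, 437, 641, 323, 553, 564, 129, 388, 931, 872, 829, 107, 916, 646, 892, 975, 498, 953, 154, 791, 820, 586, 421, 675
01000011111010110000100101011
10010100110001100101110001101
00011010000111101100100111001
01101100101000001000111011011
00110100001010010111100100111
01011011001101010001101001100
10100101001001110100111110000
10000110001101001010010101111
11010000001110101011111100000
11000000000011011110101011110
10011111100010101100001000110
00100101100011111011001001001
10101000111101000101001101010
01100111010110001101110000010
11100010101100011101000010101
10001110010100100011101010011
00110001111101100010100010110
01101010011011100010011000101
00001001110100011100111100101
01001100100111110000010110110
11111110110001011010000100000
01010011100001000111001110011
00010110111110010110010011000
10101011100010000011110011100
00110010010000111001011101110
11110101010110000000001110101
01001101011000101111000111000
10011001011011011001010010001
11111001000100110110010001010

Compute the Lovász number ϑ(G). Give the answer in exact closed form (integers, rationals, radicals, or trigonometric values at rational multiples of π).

sqrt(29)

deg(975) = 14; N(975) = {387, 689, 279, 215, 448, 837, 437, 323, 553, 931, 829, 107, 646, 154}.
Vertex 107 has 14 neighbors: 279, 215, 641, 323, 553, 564, 129, 931, 872, 646, 975, 791, 586, 421.
Vertex 931 has 14 neighbors: 689, 279, 837, 437, 641, 553, 129, 388, 107, 916, 892, 975, 498, 421.
N(689) = {387, 215, 837, 323, 553, 931, 872, 916, 892, 975, 498, 820, 586, 675}, |N(689)| = 14.
Regular of degree 14 on 29 vertices: strongly regular (29,14,6,7).
A has 3 distinct eigenvalues ≈ [14.0, 2.193, -3.193].
Lovász: ϑ = −29(-sqrt(29)/2 - 1/2)/(14+-(-sqrt(29)/2 - 1/2)) = sqrt(29).
Numerically 5.3852.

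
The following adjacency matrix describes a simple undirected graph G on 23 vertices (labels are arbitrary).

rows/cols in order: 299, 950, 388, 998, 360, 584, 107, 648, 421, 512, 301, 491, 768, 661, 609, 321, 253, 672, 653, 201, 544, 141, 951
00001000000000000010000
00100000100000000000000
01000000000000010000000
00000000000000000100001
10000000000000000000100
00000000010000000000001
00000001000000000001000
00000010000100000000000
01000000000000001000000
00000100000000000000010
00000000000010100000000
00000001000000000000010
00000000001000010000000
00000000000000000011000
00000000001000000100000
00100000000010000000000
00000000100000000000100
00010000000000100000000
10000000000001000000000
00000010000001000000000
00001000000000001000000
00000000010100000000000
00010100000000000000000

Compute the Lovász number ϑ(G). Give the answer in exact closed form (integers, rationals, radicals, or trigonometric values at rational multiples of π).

N(672) = {998, 609}, |N(672)| = 2.
deg(141) = 2; N(141) = {512, 491}.
deg(951) = 2; N(951) = {998, 584}.
deg(107) = 2; N(107) = {648, 201}.
2-regular, N=23; a single 23-cycle (edge-transitive).
A has 12 distinct eigenvalues ≈ [2.0, 1.926, 1.709, 1.365, 0.92, 0.407, -0.136, -0.67, -1.153, -1.551, -1.834, -1.981].
With N=23: ϑ(G) = 23·(-(-1)*2*cos(pi/23))/(2−(-2*cos(pi/23))) = 23*cos(pi/23)/(cos(pi/23) + 1).
= 11.446194… (decimal).
Sandwich: α(G)=11 ≤ ϑ(G)=23*cos(pi/23)/(cos(pi/23) + 1) ≤ χ(Ḡ)=12 (both strict).

23*cos(pi/23)/(cos(pi/23) + 1)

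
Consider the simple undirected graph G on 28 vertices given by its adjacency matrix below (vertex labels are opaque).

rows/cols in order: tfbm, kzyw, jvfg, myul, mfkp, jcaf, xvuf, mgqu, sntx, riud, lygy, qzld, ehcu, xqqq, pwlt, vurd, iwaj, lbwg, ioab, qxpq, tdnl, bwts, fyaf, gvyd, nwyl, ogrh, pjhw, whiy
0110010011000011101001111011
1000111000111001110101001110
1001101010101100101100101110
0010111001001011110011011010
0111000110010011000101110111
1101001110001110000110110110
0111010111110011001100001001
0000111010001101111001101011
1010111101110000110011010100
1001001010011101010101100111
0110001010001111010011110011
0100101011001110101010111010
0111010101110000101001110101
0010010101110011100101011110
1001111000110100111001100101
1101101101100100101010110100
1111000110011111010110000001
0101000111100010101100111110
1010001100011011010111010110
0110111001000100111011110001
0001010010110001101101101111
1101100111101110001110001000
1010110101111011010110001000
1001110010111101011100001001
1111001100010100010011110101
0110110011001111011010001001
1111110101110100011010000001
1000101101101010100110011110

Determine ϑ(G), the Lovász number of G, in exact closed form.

7

Vertex ehcu has 15 neighbors: kzyw, jvfg, myul, jcaf, mgqu, riud, lygy, qzld, iwaj, ioab, bwts, fyaf, gvyd, ogrh, whiy.
Vertex ioab has 15 neighbors: tfbm, jvfg, xvuf, mgqu, qzld, ehcu, pwlt, vurd, lbwg, qxpq, tdnl, bwts, gvyd, ogrh, pjhw.
deg(nwyl) = 15; N(nwyl) = {tfbm, kzyw, jvfg, myul, xvuf, mgqu, qzld, xqqq, lbwg, tdnl, bwts, fyaf, gvyd, ogrh, whiy}.
Vertex gvyd has 15 neighbors: tfbm, myul, mfkp, jcaf, sntx, lygy, qzld, ehcu, xqqq, vurd, lbwg, ioab, qxpq, nwyl, whiy.
Regular of degree 15 on 28 vertices: Kneser-type, 2-subsets of [8].
A has 3 distinct eigenvalues ≈ [15.0, 1.0, -5.0].
λ_max=15, λ_min=-5; ϑ = −28·λ_min/(λ_max−λ_min) = 7.
= 7.000000000… (decimal).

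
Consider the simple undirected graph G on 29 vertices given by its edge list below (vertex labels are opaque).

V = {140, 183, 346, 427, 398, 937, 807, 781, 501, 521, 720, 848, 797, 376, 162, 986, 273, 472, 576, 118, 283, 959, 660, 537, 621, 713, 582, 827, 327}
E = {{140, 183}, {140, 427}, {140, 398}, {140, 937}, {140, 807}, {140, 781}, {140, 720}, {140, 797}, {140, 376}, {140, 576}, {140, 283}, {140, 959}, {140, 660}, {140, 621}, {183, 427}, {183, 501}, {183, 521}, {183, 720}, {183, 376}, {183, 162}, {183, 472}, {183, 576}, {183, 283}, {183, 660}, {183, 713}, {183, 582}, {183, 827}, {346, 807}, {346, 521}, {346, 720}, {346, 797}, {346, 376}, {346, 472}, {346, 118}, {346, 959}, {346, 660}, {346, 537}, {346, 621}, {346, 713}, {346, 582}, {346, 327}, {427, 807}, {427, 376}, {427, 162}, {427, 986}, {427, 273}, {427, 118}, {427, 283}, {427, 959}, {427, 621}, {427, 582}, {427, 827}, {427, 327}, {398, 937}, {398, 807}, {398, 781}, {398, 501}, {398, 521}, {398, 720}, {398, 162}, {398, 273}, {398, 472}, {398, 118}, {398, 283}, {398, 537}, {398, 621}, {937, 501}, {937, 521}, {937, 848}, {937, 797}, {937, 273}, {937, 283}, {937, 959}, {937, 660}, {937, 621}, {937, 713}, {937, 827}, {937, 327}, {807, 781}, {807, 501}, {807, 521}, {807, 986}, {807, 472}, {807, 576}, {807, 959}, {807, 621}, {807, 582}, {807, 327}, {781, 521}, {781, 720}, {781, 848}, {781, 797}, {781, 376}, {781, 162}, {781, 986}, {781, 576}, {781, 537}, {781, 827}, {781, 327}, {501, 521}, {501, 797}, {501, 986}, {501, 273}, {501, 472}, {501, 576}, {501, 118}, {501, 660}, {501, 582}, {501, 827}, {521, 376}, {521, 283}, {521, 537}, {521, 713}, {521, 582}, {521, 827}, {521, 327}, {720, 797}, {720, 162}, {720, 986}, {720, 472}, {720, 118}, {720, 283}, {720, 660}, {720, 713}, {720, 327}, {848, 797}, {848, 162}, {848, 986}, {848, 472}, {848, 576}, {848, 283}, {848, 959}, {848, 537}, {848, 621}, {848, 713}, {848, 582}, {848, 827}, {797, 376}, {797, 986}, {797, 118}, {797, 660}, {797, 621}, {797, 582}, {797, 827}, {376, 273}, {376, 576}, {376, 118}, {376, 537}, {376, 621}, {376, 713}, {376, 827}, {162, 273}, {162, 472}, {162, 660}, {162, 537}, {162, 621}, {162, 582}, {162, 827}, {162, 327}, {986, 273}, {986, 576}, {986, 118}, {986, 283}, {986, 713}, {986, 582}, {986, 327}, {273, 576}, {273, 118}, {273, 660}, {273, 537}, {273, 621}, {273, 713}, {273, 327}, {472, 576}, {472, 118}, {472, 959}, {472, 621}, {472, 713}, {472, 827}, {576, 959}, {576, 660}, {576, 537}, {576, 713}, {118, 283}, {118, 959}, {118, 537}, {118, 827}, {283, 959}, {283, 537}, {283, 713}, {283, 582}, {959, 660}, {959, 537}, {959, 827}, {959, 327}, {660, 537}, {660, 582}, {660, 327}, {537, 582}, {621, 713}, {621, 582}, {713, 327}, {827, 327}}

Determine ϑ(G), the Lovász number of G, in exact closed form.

sqrt(29)

Vertex 827 has 14 neighbors: 183, 427, 937, 781, 501, 521, 848, 797, 376, 162, 472, 118, 959, 327.
Vertex 283 has 14 neighbors: 140, 183, 427, 398, 937, 521, 720, 848, 986, 118, 959, 537, 713, 582.
deg(427) = 14; N(427) = {140, 183, 807, 376, 162, 986, 273, 118, 283, 959, 621, 582, 827, 327}.
deg(376) = 14; N(376) = {140, 183, 346, 427, 781, 521, 797, 273, 576, 118, 537, 621, 713, 827}.
deg(v) = 14 for all v (|V|=29); Paley(29): SR with (k,λ,μ)=(14,6,7).
The 3 distinct eigenvalues: [14.0, 2.19258, -3.19258].
With N=29: ϑ(G) = 29·(-(-sqrt(29)/2 - 1/2))/(14−(-sqrt(29)/2 - 1/2)) = sqrt(29).
≈ 5.38516 (to 5 d.p.).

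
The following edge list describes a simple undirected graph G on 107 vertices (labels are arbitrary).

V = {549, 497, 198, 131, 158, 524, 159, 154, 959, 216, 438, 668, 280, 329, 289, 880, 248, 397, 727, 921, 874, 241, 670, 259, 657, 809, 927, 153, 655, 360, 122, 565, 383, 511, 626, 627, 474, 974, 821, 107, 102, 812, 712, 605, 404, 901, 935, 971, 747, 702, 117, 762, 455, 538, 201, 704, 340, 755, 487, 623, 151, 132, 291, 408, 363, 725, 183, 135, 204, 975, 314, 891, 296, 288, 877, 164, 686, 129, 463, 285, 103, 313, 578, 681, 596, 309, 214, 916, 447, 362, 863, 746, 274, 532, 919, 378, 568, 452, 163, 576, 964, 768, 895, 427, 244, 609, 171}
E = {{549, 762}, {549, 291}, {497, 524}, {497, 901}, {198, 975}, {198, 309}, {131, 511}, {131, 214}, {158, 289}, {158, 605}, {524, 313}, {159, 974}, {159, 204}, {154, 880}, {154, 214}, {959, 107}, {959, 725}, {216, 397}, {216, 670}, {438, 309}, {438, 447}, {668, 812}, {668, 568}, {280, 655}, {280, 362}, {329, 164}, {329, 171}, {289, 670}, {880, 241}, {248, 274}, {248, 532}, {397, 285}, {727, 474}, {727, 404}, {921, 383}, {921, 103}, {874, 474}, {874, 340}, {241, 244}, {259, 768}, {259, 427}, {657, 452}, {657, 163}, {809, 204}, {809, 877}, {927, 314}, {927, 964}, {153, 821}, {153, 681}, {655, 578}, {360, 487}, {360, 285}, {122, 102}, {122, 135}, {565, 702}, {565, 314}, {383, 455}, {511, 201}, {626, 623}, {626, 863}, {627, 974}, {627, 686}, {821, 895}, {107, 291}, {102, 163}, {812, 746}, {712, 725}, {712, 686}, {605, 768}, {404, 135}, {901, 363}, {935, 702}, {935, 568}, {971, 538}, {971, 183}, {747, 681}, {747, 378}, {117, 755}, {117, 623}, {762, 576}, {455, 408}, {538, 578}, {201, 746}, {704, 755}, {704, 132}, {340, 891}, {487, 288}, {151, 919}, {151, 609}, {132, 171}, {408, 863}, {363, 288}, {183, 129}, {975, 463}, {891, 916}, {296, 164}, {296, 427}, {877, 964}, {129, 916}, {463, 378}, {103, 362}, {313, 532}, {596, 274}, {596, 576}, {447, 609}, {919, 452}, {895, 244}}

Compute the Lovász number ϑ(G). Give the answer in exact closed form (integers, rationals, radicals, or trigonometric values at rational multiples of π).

107*cos(pi/107)/(cos(pi/107) + 1)

N(975) = {198, 463}, |N(975)| = 2.
N(901) = {497, 363}, |N(901)| = 2.
deg(248) = 2; N(248) = {274, 532}.
N(863) = {626, 408}, |N(863)| = 2.
Regular of degree 2 on 107 vertices: the odd cycle C_{107}.
spec(A) ≈ [2.0, 1.99655, 1.98622, 1.96905, 1.94508, 1.91441, 1.87714, 1.8334, 1.78334, 1.72714, 1.66498, 1.59707, 1.52367, 1.44501, 1.36137, 1.27304, 1.18032, 1.08353, 0.983, 0.87909, 0.77214, 0.66254, 0.55065, 0.43686, 0.32157, 0.20516, 0.08805, -0.02936, -0.14667, -0.26348, -0.37938, -0.49397, -0.60685, -0.71765, -0.82597, -0.93145, -1.03371, -1.13241, -1.22721, -1.31777, -1.40379, -1.48498, -1.56104, -1.63173, -1.69679, -1.756, -1.80915, -1.85607, -1.8966, -1.93058, -1.95791, -1.97849, -1.99225, -1.99914] (distinct, 5 d.p.).
−107·(-2*cos(pi/107)) / ((2)−(-2*cos(pi/107))) = 107*cos(pi/107)/(cos(pi/107) + 1) = ϑ(G).
Numerically 53.48846843.
Check 53 ≤ 107*cos(pi/107)/(cos(pi/107) + 1) ≤ 54: both strict.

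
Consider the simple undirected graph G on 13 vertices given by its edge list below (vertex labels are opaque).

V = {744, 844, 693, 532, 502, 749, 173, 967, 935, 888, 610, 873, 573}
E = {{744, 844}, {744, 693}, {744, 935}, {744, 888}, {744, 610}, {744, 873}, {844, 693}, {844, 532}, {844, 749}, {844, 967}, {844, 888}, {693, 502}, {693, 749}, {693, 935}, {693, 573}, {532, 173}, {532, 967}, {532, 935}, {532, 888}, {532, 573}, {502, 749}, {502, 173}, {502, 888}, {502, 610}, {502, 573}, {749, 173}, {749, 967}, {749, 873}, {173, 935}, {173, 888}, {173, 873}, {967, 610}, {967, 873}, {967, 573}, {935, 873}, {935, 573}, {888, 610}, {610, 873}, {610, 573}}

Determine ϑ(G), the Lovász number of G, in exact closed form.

sqrt(13)

deg(967) = 6; N(967) = {844, 532, 749, 610, 873, 573}.
N(610) = {744, 502, 967, 888, 873, 573}, |N(610)| = 6.
N(888) = {744, 844, 532, 502, 173, 610}, |N(888)| = 6.
deg(744) = 6; N(744) = {844, 693, 935, 888, 610, 873}.
13-vertex 6-regular graph: strongly regular (13,6,2,3).
A has 3 distinct eigenvalues ≈ [6.0, 1.30278, -2.30278].
−13·(-sqrt(13)/2 - 1/2) / ((6)−(-sqrt(13)/2 - 1/2)) = sqrt(13) = ϑ(G).
Numerically 3.605551275.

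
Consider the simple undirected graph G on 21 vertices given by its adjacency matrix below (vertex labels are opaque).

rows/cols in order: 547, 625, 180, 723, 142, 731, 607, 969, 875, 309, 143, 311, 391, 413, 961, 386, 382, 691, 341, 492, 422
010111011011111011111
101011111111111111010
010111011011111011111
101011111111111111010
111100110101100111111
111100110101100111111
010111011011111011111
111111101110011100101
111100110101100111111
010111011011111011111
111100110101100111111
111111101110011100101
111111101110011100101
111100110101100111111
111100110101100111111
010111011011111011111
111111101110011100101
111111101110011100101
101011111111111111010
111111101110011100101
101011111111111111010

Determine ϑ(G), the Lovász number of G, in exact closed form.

6

deg(180) = 16; N(180) = {625, 723, 142, 731, 969, 875, 143, 311, 391, 413, 961, 382, 691, 341, 492, 422}.
Vertex 875 has 15 neighbors: 547, 625, 180, 723, 607, 969, 309, 311, 391, 386, 382, 691, 341, 492, 422.
deg(391) = 15; N(391) = {547, 625, 180, 723, 142, 731, 607, 875, 309, 143, 413, 961, 386, 341, 422}.
N(382) = {547, 625, 180, 723, 142, 731, 607, 875, 309, 143, 413, 961, 386, 341, 422}, |N(382)| = 15.
Complete multipartite on [6, 6, 5, 4]: sandwich collapses at ϑ=6.
= 6.00000… (decimal).
6 ≤ 6 ≤ 6: collapsed.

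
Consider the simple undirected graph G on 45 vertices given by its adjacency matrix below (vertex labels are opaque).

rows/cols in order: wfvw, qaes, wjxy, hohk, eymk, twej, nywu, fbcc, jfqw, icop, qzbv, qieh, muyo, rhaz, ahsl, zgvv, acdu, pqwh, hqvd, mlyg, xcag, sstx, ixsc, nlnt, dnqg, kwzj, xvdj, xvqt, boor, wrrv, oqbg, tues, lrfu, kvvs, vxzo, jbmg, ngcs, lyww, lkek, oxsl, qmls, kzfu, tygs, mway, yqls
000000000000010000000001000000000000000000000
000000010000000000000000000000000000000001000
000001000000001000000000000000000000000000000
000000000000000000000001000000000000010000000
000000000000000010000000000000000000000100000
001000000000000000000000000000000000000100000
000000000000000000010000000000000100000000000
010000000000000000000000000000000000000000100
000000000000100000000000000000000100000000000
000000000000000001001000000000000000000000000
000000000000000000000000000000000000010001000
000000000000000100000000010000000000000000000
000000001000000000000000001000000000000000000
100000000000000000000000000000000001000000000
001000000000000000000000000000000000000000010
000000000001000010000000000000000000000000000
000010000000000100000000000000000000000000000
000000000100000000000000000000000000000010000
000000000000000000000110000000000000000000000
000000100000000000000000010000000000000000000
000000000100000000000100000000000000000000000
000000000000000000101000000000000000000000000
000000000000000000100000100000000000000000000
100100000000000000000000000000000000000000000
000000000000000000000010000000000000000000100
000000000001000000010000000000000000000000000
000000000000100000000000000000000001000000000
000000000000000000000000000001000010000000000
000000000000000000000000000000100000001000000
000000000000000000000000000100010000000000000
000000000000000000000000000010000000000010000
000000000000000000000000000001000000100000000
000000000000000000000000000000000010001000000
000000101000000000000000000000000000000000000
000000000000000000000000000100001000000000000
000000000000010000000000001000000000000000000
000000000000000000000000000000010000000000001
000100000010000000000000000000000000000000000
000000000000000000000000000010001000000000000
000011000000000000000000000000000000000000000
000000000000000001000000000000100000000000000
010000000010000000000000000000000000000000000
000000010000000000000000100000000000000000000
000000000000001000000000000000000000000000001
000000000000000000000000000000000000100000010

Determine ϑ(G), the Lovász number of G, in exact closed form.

45*cos(pi/45)/(cos(pi/45) + 1)

deg(qaes) = 2; N(qaes) = {fbcc, kzfu}.
deg(zgvv) = 2; N(zgvv) = {qieh, acdu}.
Vertex twej has 2 neighbors: wjxy, oxsl.
Vertex mway has 2 neighbors: ahsl, yqls.
Every vertex has degree 2 (N=45); the odd cycle C_{45}.
spec(A) ≈ [2.0, 1.9805, 1.9225, 1.8271, 1.6961, 1.5321, 1.3383, 1.1184, 0.8767, 0.618, 0.3473, 0.0698, -0.2091, -0.4838, -0.7492, -1.0, -1.2313, -1.4387, -1.618, -1.7659, -1.8794, -1.9563, -1.9951] (distinct, 4 d.p.).
Lovász: ϑ = −45(-2*cos(pi/45))/(2+-(-1)*2*cos(pi/45)) = 45*cos(pi/45)/(cos(pi/45) + 1).
ϑ(G) ≈ 22.4726.
Check 22 ≤ 45*cos(pi/45)/(cos(pi/45) + 1) ≤ 23: both strict.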